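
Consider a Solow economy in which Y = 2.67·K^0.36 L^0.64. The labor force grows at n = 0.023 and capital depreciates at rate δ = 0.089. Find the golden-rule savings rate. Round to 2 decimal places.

The effective depreciation rate is n + δ = 0.023 + 0.089 = 0.112.
At the golden rule MPK = n+δ, and in any Cobb-Douglas steady state s = (n+δ)·k/y = MPK·k/y = capital's share 0.36.

s_gold = 0.36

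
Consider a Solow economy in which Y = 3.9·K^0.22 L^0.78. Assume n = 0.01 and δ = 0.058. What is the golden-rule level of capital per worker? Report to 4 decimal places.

k_gold ≈ 25.7935

Break-even investment rate: n + δ = 0.01 + 0.058 = 0.068.
Maximizing c = f(k) − (n+δ)·k gives f'(k) = n+δ, i.e. 0.22·3.9·k^(0.22−1) = 0.068, so k_gold = (0.22·3.9/0.068)^(1/0.78) ≈ 25.7935.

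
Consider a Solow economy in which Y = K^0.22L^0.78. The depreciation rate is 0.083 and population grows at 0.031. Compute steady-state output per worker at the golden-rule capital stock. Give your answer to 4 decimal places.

y_gold ≈ 1.2037

The effective depreciation rate is n + δ = 0.031 + 0.083 = 0.114.
Setting f'(k) = n+δ gives 0.22·k^(0.22−1) = 0.114, hence k_gold = (0.22/0.114)^(1/0.78) ≈ 2.3230.
Output: y_gold = k_gold^0.22 = 2.3230^0.22 ≈ 1.2037.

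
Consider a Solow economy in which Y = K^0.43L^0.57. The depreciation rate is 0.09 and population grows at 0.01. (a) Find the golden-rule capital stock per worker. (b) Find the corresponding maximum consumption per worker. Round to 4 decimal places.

n + δ = 0.01 + 0.09 = 0.1.
Maximizing c = f(k) − (n+δ)·k gives f'(k) = n+δ, i.e. 0.43·k^(0.43−1) = 0.1, so k_gold = (0.43/0.1)^(1/0.57) ≈ 12.9225.
y_gold = 12.9225^0.43 ≈ 3.0052; c_gold = y_gold − 0.1·k_gold ≈ 1.7130.

(a) k_gold ≈ 12.9225; (b) c_gold ≈ 1.7130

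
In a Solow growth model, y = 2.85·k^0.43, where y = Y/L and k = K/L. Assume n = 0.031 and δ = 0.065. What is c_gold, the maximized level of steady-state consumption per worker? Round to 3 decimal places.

n + δ = 0.031 + 0.065 = 0.096.
At the golden rule the marginal product of capital equals n+δ: 0.43·2.85·k^(0.43−1) = 0.096. Solving, k_gold = (0.43·2.85/0.096)^(1/0.57) ≈ 87.1816.
y_gold = 2.85·87.1816^0.43 ≈ 19.4638.
c_gold = y_gold − (n+δ)·k_gold = 19.4638 − 0.096·87.1816 ≈ 11.0944.

c_gold ≈ 11.094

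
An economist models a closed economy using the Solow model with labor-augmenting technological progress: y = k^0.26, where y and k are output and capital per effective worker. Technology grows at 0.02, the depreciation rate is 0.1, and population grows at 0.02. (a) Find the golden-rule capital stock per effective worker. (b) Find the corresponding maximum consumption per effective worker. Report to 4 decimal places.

n + g + δ = 0.02 + 0.02 + 0.1 = 0.14.
Golden rule sets MPK = n+g+δ: 0.26·k^(0.26−1) = 0.14, so k_gold = (0.26/0.14)^(1/0.74) ≈ 2.3084.
y_gold = 2.3084^0.26 ≈ 1.2430; c_gold = y_gold − 0.14·k_gold ≈ 0.9198.

(a) k_gold ≈ 2.3084; (b) c_gold ≈ 0.9198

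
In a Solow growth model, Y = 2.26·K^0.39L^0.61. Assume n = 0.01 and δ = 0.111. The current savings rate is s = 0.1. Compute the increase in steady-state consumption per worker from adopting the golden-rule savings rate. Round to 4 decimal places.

Δc ≈ 1.8742

n + δ = 0.01 + 0.111 = 0.121.
Current steady state (s = 0.1): k* = (0.1·2.26/0.121)^(1/0.61) ≈ 2.7848, y* = 2.26·2.7848^0.39 ≈ 3.3696, c* = (1−0.1)·3.3696 ≈ 3.0326.
Golden rule sets MPK = n+δ: 0.39·2.26·k^(0.39−1) = 0.121, so k_gold = (0.39·2.26/0.121)^(1/0.61) ≈ 25.9269.
y_gold = 2.26·25.9269^0.39 ≈ 8.0440, c_gold = y_gold − 0.121·k_gold ≈ 4.9068.
Gain: Δc = 4.9068 − 3.0326 ≈ 1.8742.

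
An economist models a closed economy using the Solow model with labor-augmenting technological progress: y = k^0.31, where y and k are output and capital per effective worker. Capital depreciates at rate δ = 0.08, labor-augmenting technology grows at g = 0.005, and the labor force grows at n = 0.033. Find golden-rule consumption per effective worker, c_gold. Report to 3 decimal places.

Break-even investment rate: n + g + δ = 0.033 + 0.005 + 0.08 = 0.118.
At the golden rule the marginal product of capital equals n+g+δ: 0.31·k^(0.31−1) = 0.118. Solving, k_gold = (0.31/0.118)^(1/0.69) ≈ 4.0545.
y_gold = 4.0545^0.31 ≈ 1.5433.
c_gold = y_gold − (n+g+δ)·k_gold = 1.5433 − 0.118·4.0545 ≈ 1.0649.

c_gold ≈ 1.065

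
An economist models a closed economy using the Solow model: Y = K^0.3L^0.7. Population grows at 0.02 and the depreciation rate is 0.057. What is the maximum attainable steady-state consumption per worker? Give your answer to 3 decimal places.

c_gold ≈ 1.254

n + δ = 0.02 + 0.057 = 0.077.
At the golden rule the marginal product of capital equals n+δ: 0.3·k^(0.3−1) = 0.077. Solving, k_gold = (0.3/0.077)^(1/0.7) ≈ 6.9784.
y_gold = 6.9784^0.3 ≈ 1.7911.
c_gold = y_gold − (n+δ)·k_gold = 1.7911 − 0.077·6.9784 ≈ 1.2538.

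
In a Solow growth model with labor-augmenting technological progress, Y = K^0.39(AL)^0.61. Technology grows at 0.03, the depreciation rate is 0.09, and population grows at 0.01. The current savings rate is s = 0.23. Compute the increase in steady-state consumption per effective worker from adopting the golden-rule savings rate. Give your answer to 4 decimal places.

Δc ≈ 0.1224

Break-even investment rate: n + g + δ = 0.01 + 0.03 + 0.09 = 0.13.
Current steady state (s = 0.23): k* = (0.23/0.13)^(1/0.61) ≈ 2.5480, y* = 2.5480^0.39 ≈ 1.4402, c* = (1−0.23)·1.4402 ≈ 1.1089.
At the golden rule the marginal product of capital equals n+g+δ: 0.39·k^(0.39−1) = 0.13. Solving, k_gold = (0.39/0.13)^(1/0.61) ≈ 6.0557.
y_gold = 6.0557^0.39 ≈ 2.0186, c_gold = y_gold − 0.13·k_gold ≈ 1.2313.
Gain: Δc = 1.2313 − 1.1089 ≈ 0.1224.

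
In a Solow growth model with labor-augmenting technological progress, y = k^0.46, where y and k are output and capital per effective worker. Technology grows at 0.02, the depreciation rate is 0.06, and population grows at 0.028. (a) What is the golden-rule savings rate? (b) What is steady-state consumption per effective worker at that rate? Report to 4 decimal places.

(a) s_gold = 0.4600; (b) c_gold ≈ 1.8556

Capital per effective worker breaks even when investment replaces (n + g + δ)·k; here n + g + δ = 0.108.
For Cobb-Douglas, s_gold equals capital's share: s_gold = 0.46.
At the golden rule the marginal product of capital equals n+g+δ: 0.46·k^(0.46−1) = 0.108. Solving, k_gold = (0.46/0.108)^(1/0.54) ≈ 14.6364.
y_gold = 14.6364^0.46 ≈ 3.4364; c_gold = (1−0.46)·y_gold ≈ 1.8556.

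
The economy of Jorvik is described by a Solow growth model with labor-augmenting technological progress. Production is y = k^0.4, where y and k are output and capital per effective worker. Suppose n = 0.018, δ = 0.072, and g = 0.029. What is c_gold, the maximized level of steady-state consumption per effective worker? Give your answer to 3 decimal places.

c_gold ≈ 1.346

Break-even investment rate: n + g + δ = 0.018 + 0.029 + 0.072 = 0.119.
Setting f'(k) = n+g+δ gives 0.4·k^(0.4−1) = 0.119, hence k_gold = (0.4/0.119)^(1/0.6) ≈ 7.5426.
y_gold = 7.5426^0.4 ≈ 2.2439.
c_gold = y_gold − (n+g+δ)·k_gold = 2.2439 − 0.119·7.5426 ≈ 1.3464.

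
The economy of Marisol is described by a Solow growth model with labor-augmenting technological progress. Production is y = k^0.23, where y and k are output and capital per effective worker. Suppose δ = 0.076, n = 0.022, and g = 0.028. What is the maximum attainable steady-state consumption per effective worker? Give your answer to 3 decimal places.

c_gold ≈ 0.922

n + g + δ = 0.022 + 0.028 + 0.076 = 0.126.
At the golden rule the marginal product of capital equals n+g+δ: 0.23·k^(0.23−1) = 0.126. Solving, k_gold = (0.23/0.126)^(1/0.77) ≈ 2.1849.
y_gold = 2.1849^0.23 ≈ 1.1969.
c_gold = y_gold − (n+g+δ)·k_gold = 1.1969 − 0.126·2.1849 ≈ 0.9216.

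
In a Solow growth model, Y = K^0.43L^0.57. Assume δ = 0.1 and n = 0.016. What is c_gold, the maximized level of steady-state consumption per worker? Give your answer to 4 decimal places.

The effective depreciation rate is n + δ = 0.016 + 0.1 = 0.116.
Maximizing c = f(k) − (n+δ)·k gives f'(k) = n+δ, i.e. 0.43·k^(0.43−1) = 0.116, so k_gold = (0.43/0.116)^(1/0.57) ≈ 9.9601.
y_gold = 9.9601^0.43 ≈ 2.6869.
c_gold = y_gold − (n+δ)·k_gold = 2.6869 − 0.116·9.9601 ≈ 1.5315.

c_gold ≈ 1.5315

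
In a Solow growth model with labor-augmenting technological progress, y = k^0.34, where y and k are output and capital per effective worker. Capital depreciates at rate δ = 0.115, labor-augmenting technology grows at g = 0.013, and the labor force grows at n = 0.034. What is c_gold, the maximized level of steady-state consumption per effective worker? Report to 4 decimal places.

c_gold ≈ 0.9670

Break-even investment rate: n + g + δ = 0.034 + 0.013 + 0.115 = 0.162.
At the golden rule the marginal product of capital equals n+g+δ: 0.34·k^(0.34−1) = 0.162. Solving, k_gold = (0.34/0.162)^(1/0.66) ≈ 3.0749.
y_gold = 3.0749^0.34 ≈ 1.4651.
c_gold = y_gold − (n+g+δ)·k_gold = 1.4651 − 0.162·3.0749 ≈ 0.9670.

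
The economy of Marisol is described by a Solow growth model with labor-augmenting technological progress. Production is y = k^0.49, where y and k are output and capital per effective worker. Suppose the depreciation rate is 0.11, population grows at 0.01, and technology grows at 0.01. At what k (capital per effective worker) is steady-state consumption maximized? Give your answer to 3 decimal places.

The effective depreciation rate is n + g + δ = 0.01 + 0.01 + 0.11 = 0.13.
Setting f'(k) = n+g+δ gives 0.49·k^(0.49−1) = 0.13, hence k_gold = (0.49/0.13)^(1/0.51) ≈ 13.4868.

k_gold ≈ 13.487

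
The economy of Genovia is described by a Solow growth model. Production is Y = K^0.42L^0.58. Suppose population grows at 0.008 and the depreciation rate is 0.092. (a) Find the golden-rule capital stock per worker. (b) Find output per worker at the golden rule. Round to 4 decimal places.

The effective depreciation rate is n + δ = 0.008 + 0.092 = 0.1.
Golden rule sets MPK = n+δ: 0.42·k^(0.42−1) = 0.1, so k_gold = (0.42/0.1)^(1/0.58) ≈ 11.8732.
y_gold = 11.8732^0.42 ≈ 2.8270.

(a) k_gold ≈ 11.8732; (b) y_gold ≈ 2.8270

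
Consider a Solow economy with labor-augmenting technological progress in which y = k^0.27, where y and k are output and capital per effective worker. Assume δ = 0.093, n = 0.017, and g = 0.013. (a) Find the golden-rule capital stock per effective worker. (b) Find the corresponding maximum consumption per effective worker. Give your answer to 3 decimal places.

Break-even investment rate: n + g + δ = 0.017 + 0.013 + 0.093 = 0.123.
At the golden rule the marginal product of capital equals n+g+δ: 0.27·k^(0.27−1) = 0.123. Solving, k_gold = (0.27/0.123)^(1/0.73) ≈ 2.9360.
y_gold = 2.9360^0.27 ≈ 1.3375; c_gold = y_gold − 0.123·k_gold ≈ 0.9764.

(a) k_gold ≈ 2.936; (b) c_gold ≈ 0.976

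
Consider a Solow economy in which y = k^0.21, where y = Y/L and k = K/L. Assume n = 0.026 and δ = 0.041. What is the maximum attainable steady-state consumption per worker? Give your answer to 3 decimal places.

c_gold ≈ 1.070

Break-even investment rate: n + δ = 0.026 + 0.041 = 0.067.
At the golden rule the marginal product of capital equals n+δ: 0.21·k^(0.21−1) = 0.067. Solving, k_gold = (0.21/0.067)^(1/0.79) ≈ 4.2465.
y_gold = 4.2465^0.21 ≈ 1.3548.
c_gold = y_gold − (n+δ)·k_gold = 1.3548 − 0.067·4.2465 ≈ 1.0703.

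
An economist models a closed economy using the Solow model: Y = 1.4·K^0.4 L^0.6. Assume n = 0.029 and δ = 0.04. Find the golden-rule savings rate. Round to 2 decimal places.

s_gold = 0.40

Capital per worker breaks even when investment replaces (n + δ)·k; here n + δ = 0.069.
At the golden rule MPK = n+δ, and in any Cobb-Douglas steady state s = (n+δ)·k/y = MPK·k/y = capital's share 0.4.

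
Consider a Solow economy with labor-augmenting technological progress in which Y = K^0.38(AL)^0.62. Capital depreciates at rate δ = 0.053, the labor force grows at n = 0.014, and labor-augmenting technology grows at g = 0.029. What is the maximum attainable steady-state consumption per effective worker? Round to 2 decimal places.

c_gold ≈ 1.44

Break-even investment rate: n + g + δ = 0.014 + 0.029 + 0.053 = 0.096.
At the golden rule the marginal product of capital equals n+g+δ: 0.38·k^(0.38−1) = 0.096. Solving, k_gold = (0.38/0.096)^(1/0.62) ≈ 9.1988.
y_gold = 9.1988^0.38 ≈ 2.3239.
c_gold = y_gold − (n+g+δ)·k_gold = 2.3239 − 0.096·9.1988 ≈ 1.4408.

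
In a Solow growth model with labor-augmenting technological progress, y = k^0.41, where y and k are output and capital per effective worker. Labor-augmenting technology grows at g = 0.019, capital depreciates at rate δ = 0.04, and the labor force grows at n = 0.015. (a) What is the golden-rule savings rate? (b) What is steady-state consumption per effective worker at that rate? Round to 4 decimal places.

(a) s_gold = 0.4100; (b) c_gold ≈ 1.9389

Break-even investment rate: n + g + δ = 0.015 + 0.019 + 0.04 = 0.074.
For Cobb-Douglas, s_gold equals capital's share: s_gold = 0.41.
Setting f'(k) = n+g+δ gives 0.41·k^(0.41−1) = 0.074, hence k_gold = (0.41/0.074)^(1/0.59) ≈ 18.2078.
y_gold = 18.2078^0.41 ≈ 3.2863; c_gold = (1−0.41)·y_gold ≈ 1.9389.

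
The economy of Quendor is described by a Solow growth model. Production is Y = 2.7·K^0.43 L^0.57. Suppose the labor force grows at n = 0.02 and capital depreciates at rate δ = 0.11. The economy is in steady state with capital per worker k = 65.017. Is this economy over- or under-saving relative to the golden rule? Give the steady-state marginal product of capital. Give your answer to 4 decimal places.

over-saving; MPK ≈ 0.1075

Capital per worker breaks even when investment replaces (n + δ)·k; here n + δ = 0.13.
MPK = 0.43·2.7·k^(0.43−1) = 0.43·2.7·65.017^(-0.57) ≈ 0.1075.
MPK < 0.13, so the economy is dynamically inefficient (over-saving).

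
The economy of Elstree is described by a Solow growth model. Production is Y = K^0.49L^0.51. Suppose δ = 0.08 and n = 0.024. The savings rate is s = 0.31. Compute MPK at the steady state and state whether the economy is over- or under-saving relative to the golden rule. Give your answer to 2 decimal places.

under-saving; MPK ≈ 0.16

The effective depreciation rate is n + δ = 0.024 + 0.08 = 0.104.
Steady-state k*: s·k^0.49 = 0.104·k gives k* = (0.31/0.104)^(1/0.51) ≈ 8.5125.
MPK = 0.49·8.5125^(-0.51) ≈ 0.1644.
MPK > n+δ = 0.104, so the economy is dynamically efficient (under-saving).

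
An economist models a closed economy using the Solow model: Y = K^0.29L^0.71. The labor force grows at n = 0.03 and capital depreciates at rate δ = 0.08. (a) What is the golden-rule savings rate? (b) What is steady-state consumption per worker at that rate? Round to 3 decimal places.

(a) s_gold = 0.290; (b) c_gold ≈ 1.055

Capital per worker breaks even when investment replaces (n + δ)·k; here n + δ = 0.11.
For Cobb-Douglas, s_gold equals capital's share: s_gold = 0.29.
At the golden rule the marginal product of capital equals n+δ: 0.29·k^(0.29−1) = 0.11. Solving, k_gold = (0.29/0.11)^(1/0.71) ≈ 3.9171.
y_gold = 3.9171^0.29 ≈ 1.4858; c_gold = (1−0.29)·y_gold ≈ 1.0549.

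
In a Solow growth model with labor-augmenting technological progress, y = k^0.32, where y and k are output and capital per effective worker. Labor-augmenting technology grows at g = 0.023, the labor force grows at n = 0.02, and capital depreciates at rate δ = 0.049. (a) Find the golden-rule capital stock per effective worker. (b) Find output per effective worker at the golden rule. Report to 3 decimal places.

(a) k_gold ≈ 6.253; (b) y_gold ≈ 1.798

n + g + δ = 0.02 + 0.023 + 0.049 = 0.092.
Maximizing c = f(k) − (n+g+δ)·k gives f'(k) = n+g+δ, i.e. 0.32·k^(0.32−1) = 0.092, so k_gold = (0.32/0.092)^(1/0.68) ≈ 6.2535.
y_gold = 6.2535^0.32 ≈ 1.7979.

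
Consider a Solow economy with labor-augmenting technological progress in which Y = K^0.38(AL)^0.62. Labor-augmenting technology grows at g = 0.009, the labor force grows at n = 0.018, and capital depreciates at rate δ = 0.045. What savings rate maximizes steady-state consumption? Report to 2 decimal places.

s_gold = 0.38

Capital per effective worker breaks even when investment replaces (n + g + δ)·k; here n + g + δ = 0.072.
At the golden rule MPK = n+g+δ, and in any Cobb-Douglas steady state s = (n+g+δ)·k/y = MPK·k/y = capital's share 0.38.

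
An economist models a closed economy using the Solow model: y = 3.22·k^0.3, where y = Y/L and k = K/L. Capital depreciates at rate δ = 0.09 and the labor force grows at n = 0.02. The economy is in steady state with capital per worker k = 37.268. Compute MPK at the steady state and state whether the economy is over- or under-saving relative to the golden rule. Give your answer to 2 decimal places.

over-saving; MPK ≈ 0.08

The effective depreciation rate is n + δ = 0.02 + 0.09 = 0.11.
MPK = 0.3·3.22·k^(0.3−1) = 0.3·3.22·37.268^(-0.7) ≈ 0.0767.
MPK < 0.11, so the economy is dynamically inefficient (over-saving).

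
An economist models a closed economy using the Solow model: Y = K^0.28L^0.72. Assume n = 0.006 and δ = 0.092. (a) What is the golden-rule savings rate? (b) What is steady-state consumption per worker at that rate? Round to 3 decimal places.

(a) s_gold = 0.280; (b) c_gold ≈ 1.083

n + δ = 0.006 + 0.092 = 0.098.
For Cobb-Douglas, s_gold equals capital's share: s_gold = 0.28.
Setting f'(k) = n+δ gives 0.28·k^(0.28−1) = 0.098, hence k_gold = (0.28/0.098)^(1/0.72) ≈ 4.2977.
y_gold = 4.2977^0.28 ≈ 1.5042; c_gold = (1−0.28)·y_gold ≈ 1.0830.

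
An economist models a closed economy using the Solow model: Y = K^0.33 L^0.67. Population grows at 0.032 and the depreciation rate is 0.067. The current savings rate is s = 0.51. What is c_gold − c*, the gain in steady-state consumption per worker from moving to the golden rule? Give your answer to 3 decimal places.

n + δ = 0.032 + 0.067 = 0.099.
Current steady state (s = 0.51): k* = (0.51/0.099)^(1/0.67) ≈ 11.5502, y* = 11.5502^0.33 ≈ 2.2421, c* = (1−0.51)·2.2421 ≈ 1.0986.
At the golden rule the marginal product of capital equals n+δ: 0.33·k^(0.33−1) = 0.099. Solving, k_gold = (0.33/0.099)^(1/0.67) ≈ 6.0314.
y_gold = 6.0314^0.33 ≈ 1.8094, c_gold = y_gold − 0.099·k_gold ≈ 1.2123.
Gain: Δc = 1.2123 − 1.0986 ≈ 0.1137.

Δc ≈ 0.114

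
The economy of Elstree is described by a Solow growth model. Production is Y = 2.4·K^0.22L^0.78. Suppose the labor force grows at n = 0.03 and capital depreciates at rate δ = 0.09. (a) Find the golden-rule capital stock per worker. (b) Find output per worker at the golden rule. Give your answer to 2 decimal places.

The effective depreciation rate is n + δ = 0.03 + 0.09 = 0.12.
Setting f'(k) = n+δ gives 0.22·2.4·k^(0.22−1) = 0.12, hence k_gold = (0.22·2.4/0.12)^(1/0.78) ≈ 6.6825.
y_gold = 2.4·6.6825^0.22 ≈ 3.6450.

(a) k_gold ≈ 6.68; (b) y_gold ≈ 3.65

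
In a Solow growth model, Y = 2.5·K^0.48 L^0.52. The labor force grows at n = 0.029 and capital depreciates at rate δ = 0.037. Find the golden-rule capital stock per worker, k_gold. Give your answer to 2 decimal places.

k_gold ≈ 264.47

n + δ = 0.029 + 0.037 = 0.066.
Maximizing c = f(k) − (n+δ)·k gives f'(k) = n+δ, i.e. 0.48·2.5·k^(0.48−1) = 0.066, so k_gold = (0.48·2.5/0.066)^(1/0.52) ≈ 264.4718.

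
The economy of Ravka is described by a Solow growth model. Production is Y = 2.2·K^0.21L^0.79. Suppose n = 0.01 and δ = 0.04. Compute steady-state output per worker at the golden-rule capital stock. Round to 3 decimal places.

y_gold ≈ 3.973

Break-even investment rate: n + δ = 0.01 + 0.04 = 0.05.
Maximizing c = f(k) − (n+δ)·k gives f'(k) = n+δ, i.e. 0.21·2.2·k^(0.21−1) = 0.05, so k_gold = (0.21·2.2/0.05)^(1/0.79) ≈ 16.6867.
Output: y_gold = 2.2·k_gold^0.21 = 2.2·16.6867^0.21 ≈ 3.9730.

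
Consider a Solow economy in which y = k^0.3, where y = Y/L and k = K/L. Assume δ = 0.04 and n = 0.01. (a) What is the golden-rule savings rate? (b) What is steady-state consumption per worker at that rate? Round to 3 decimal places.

Capital per worker breaks even when investment replaces (n + δ)·k; here n + δ = 0.05.
For Cobb-Douglas, s_gold equals capital's share: s_gold = 0.3.
Setting f'(k) = n+δ gives 0.3·k^(0.3−1) = 0.05, hence k_gold = (0.3/0.05)^(1/0.7) ≈ 12.9314.
y_gold = 12.9314^0.3 ≈ 2.1552; c_gold = (1−0.3)·y_gold ≈ 1.5087.

(a) s_gold = 0.300; (b) c_gold ≈ 1.509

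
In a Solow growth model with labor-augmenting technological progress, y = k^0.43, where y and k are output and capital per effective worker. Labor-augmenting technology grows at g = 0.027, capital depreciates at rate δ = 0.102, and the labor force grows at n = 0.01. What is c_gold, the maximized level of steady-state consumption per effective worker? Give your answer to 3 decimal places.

The effective depreciation rate is n + g + δ = 0.01 + 0.027 + 0.102 = 0.139.
Maximizing c = f(k) − (n+g+δ)·k gives f'(k) = n+g+δ, i.e. 0.43·k^(0.43−1) = 0.139, so k_gold = (0.43/0.139)^(1/0.57) ≈ 7.2518.
y_gold = 7.2518^0.43 ≈ 2.3442.
c_gold = y_gold − (n+g+δ)·k_gold = 2.3442 − 0.139·7.2518 ≈ 1.3362.

c_gold ≈ 1.336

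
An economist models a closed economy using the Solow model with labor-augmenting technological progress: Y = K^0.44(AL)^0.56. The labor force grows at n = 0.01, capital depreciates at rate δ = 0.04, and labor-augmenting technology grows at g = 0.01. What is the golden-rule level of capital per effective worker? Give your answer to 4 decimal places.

n + g + δ = 0.01 + 0.01 + 0.04 = 0.06.
Setting f'(k) = n+g+δ gives 0.44·k^(0.44−1) = 0.06, hence k_gold = (0.44/0.06)^(1/0.56) ≈ 35.0898.

k_gold ≈ 35.0898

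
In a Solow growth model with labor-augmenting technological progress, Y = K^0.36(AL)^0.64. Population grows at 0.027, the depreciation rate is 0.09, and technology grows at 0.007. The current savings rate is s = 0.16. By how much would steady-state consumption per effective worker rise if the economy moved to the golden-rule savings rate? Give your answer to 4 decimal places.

Capital per effective worker breaks even when investment replaces (n + g + δ)·k; here n + g + δ = 0.124.
Current steady state (s = 0.16): k* = (0.16/0.124)^(1/0.64) ≈ 1.4892, y* = 1.4892^0.36 ≈ 1.1542, c* = (1−0.16)·1.1542 ≈ 0.9695.
Maximizing c = f(k) − (n+g+δ)·k gives f'(k) = n+g+δ, i.e. 0.36·k^(0.36−1) = 0.124, so k_gold = (0.36/0.124)^(1/0.64) ≈ 5.2875.
y_gold = 5.2875^0.36 ≈ 1.8213, c_gold = y_gold − 0.124·k_gold ≈ 1.1656.
Gain: Δc = 1.1656 − 0.9695 ≈ 0.1961.

Δc ≈ 0.1961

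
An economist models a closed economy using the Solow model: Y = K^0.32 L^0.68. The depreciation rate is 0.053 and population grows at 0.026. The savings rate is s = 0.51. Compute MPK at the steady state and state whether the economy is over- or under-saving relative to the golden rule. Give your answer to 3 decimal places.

Capital per worker breaks even when investment replaces (n + δ)·k; here n + δ = 0.079.
Steady-state k*: s·k^0.32 = 0.079·k gives k* = (0.51/0.079)^(1/0.68) ≈ 15.5272.
MPK = 0.32·15.5272^(-0.68) ≈ 0.0496.
MPK < n+δ = 0.079, so the economy is dynamically inefficient (over-saving).

over-saving; MPK ≈ 0.050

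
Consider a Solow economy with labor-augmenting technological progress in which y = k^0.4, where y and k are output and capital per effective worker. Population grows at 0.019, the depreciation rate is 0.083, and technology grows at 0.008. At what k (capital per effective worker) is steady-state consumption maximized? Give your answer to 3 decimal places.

n + g + δ = 0.019 + 0.008 + 0.083 = 0.11.
Setting f'(k) = n+g+δ gives 0.4·k^(0.4−1) = 0.11, hence k_gold = (0.4/0.11)^(1/0.6) ≈ 8.5990.

k_gold ≈ 8.599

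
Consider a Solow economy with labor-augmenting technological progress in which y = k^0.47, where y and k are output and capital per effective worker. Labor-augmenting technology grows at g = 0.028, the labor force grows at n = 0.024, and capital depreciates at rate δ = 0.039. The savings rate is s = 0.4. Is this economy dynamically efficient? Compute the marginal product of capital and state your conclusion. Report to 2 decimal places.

n + g + δ = 0.024 + 0.028 + 0.039 = 0.091.
Steady-state k*: s·k^0.47 = 0.091·k gives k* = (0.4/0.091)^(1/0.53) ≈ 16.3396.
MPK = 0.47·16.3396^(-0.53) ≈ 0.1069.
MPK > n+g+δ = 0.091, so the economy is dynamically efficient (under-saving).

dynamically efficient; MPK ≈ 0.11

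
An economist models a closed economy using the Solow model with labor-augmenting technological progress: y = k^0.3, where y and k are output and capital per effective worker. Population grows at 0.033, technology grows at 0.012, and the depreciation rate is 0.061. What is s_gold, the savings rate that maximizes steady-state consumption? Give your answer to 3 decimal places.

s_gold = 0.300

Break-even investment rate: n + g + δ = 0.033 + 0.012 + 0.061 = 0.106.
At the golden rule MPK = n+g+δ, and in any Cobb-Douglas steady state s = (n+g+δ)·k/y = MPK·k/y = capital's share 0.3.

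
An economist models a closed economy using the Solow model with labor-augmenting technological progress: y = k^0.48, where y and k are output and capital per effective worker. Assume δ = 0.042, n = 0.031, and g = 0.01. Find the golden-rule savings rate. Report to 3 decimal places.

Capital per effective worker breaks even when investment replaces (n + g + δ)·k; here n + g + δ = 0.083.
At the golden rule MPK = n+g+δ, and in any Cobb-Douglas steady state s = (n+g+δ)·k/y = MPK·k/y = capital's share 0.48.

s_gold = 0.480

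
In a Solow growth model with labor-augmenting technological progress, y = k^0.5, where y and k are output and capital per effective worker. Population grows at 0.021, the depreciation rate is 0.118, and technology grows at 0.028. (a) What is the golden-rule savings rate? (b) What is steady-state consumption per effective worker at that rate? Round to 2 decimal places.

(a) s_gold = 0.50; (b) c_gold ≈ 1.50

Capital per effective worker breaks even when investment replaces (n + g + δ)·k; here n + g + δ = 0.167.
For Cobb-Douglas, s_gold equals capital's share: s_gold = 0.5.
Golden rule sets MPK = n+g+δ: 0.5·k^(0.5−1) = 0.167, so k_gold = (0.5/0.167)^(1/0.5) ≈ 8.9641.
y_gold = 8.9641^0.5 ≈ 2.9940; c_gold = (1−0.5)·y_gold ≈ 1.4970.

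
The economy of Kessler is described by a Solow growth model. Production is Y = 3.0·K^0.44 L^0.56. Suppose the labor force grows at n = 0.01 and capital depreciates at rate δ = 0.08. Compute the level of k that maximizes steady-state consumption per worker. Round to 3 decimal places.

k_gold ≈ 120.986

Capital per worker breaks even when investment replaces (n + δ)·k; here n + δ = 0.09.
Maximizing c = f(k) − (n+δ)·k gives f'(k) = n+δ, i.e. 0.44·3.0·k^(0.44−1) = 0.09, so k_gold = (0.44·3.0/0.09)^(1/0.56) ≈ 120.9859.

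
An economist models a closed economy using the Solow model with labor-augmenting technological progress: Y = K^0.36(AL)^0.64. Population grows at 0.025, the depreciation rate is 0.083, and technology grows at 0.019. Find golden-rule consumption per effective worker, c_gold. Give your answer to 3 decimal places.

c_gold ≈ 1.150

The effective depreciation rate is n + g + δ = 0.025 + 0.019 + 0.083 = 0.127.
Golden rule sets MPK = n+g+δ: 0.36·k^(0.36−1) = 0.127, so k_gold = (0.36/0.127)^(1/0.64) ≈ 5.0937.
y_gold = 5.0937^0.36 ≈ 1.7969.
c_gold = y_gold − (n+g+δ)·k_gold = 1.7969 − 0.127·5.0937 ≈ 1.1500.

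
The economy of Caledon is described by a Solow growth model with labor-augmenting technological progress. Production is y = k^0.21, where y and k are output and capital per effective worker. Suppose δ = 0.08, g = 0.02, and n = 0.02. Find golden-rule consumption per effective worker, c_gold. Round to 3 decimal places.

n + g + δ = 0.02 + 0.02 + 0.08 = 0.12.
Maximizing c = f(k) − (n+g+δ)·k gives f'(k) = n+g+δ, i.e. 0.21·k^(0.21−1) = 0.12, so k_gold = (0.21/0.12)^(1/0.79) ≈ 2.0307.
y_gold = 2.0307^0.21 ≈ 1.1604.
c_gold = y_gold − (n+g+δ)·k_gold = 1.1604 − 0.12·2.0307 ≈ 0.9167.

c_gold ≈ 0.917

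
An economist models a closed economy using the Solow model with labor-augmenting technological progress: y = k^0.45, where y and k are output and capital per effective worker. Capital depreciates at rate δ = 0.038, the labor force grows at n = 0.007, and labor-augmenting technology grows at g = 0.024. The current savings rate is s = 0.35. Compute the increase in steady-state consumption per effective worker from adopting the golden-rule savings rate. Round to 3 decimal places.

Capital per effective worker breaks even when investment replaces (n + g + δ)·k; here n + g + δ = 0.069.
Current steady state (s = 0.35): k* = (0.35/0.069)^(1/0.55) ≈ 19.1521, y* = 19.1521^0.45 ≈ 3.7757, c* = (1−0.35)·3.7757 ≈ 2.4542.
Setting f'(k) = n+g+δ gives 0.45·k^(0.45−1) = 0.069, hence k_gold = (0.45/0.069)^(1/0.55) ≈ 30.2455.
y_gold = 30.2455^0.45 ≈ 4.6376, c_gold = y_gold − 0.069·k_gold ≈ 2.5507.
Gain: Δc = 2.5507 − 2.4542 ≈ 0.0965.

Δc ≈ 0.096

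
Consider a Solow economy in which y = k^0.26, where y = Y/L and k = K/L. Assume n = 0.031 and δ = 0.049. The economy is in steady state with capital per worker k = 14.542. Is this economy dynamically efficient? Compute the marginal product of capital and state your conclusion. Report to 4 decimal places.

dynamically inefficient; MPK ≈ 0.0359

Break-even investment rate: n + δ = 0.031 + 0.049 = 0.08.
MPK = 0.26·k^(0.26−1) = 0.26·14.542^(-0.74) ≈ 0.0359.
MPK < 0.08, so the economy is dynamically inefficient (over-saving).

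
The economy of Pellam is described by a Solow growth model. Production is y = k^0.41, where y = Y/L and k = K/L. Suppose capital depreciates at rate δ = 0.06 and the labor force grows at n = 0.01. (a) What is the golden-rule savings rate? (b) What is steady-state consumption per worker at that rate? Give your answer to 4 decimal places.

n + δ = 0.01 + 0.06 = 0.07.
For Cobb-Douglas, s_gold equals capital's share: s_gold = 0.41.
Setting f'(k) = n+δ gives 0.41·k^(0.41−1) = 0.07, hence k_gold = (0.41/0.07)^(1/0.59) ≈ 20.0061.
y_gold = 20.0061^0.41 ≈ 3.4157; c_gold = (1−0.41)·y_gold ≈ 2.0152.

(a) s_gold = 0.4100; (b) c_gold ≈ 2.0152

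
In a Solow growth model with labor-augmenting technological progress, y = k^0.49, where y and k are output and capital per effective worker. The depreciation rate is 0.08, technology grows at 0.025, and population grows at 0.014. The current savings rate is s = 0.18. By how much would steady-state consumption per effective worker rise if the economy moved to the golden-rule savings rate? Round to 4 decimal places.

Break-even investment rate: n + g + δ = 0.014 + 0.025 + 0.08 = 0.119.
Current steady state (s = 0.18): k* = (0.18/0.119)^(1/0.51) ≈ 2.2511, y* = 2.2511^0.49 ≈ 1.4883, c* = (1−0.18)·1.4883 ≈ 1.2204.
Maximizing c = f(k) − (n+g+δ)·k gives f'(k) = n+g+δ, i.e. 0.49·k^(0.49−1) = 0.119, so k_gold = (0.49/0.119)^(1/0.51) ≈ 16.0396.
y_gold = 16.0396^0.49 ≈ 3.8953, c_gold = y_gold − 0.119·k_gold ≈ 1.9866.
Gain: Δc = 1.9866 − 1.2204 ≈ 0.7663.

Δc ≈ 0.7663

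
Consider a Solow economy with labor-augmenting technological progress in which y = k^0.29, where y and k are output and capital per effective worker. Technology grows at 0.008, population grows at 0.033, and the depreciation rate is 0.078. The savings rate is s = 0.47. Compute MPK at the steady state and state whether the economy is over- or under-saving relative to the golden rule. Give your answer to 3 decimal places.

over-saving; MPK ≈ 0.073

The effective depreciation rate is n + g + δ = 0.033 + 0.008 + 0.078 = 0.119.
Steady-state k*: s·k^0.29 = 0.119·k gives k* = (0.47/0.119)^(1/0.71) ≈ 6.9217.
MPK = 0.29·6.9217^(-0.71) ≈ 0.0734.
MPK < n+g+δ = 0.119, so the economy is dynamically inefficient (over-saving).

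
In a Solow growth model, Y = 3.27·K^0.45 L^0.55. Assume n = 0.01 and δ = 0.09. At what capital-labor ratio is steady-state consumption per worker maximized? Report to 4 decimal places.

n + δ = 0.01 + 0.09 = 0.1.
Setting f'(k) = n+δ gives 0.45·3.27·k^(0.45−1) = 0.1, hence k_gold = (0.45·3.27/0.1)^(1/0.55) ≈ 132.8007.

k_gold ≈ 132.8007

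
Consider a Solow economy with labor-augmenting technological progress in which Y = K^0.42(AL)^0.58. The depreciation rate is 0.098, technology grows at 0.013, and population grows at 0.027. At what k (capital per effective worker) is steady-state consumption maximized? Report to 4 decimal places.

The effective depreciation rate is n + g + δ = 0.027 + 0.013 + 0.098 = 0.138.
Maximizing c = f(k) − (n+g+δ)·k gives f'(k) = n+g+δ, i.e. 0.42·k^(0.42−1) = 0.138, so k_gold = (0.42/0.138)^(1/0.58) ≈ 6.8139.

k_gold ≈ 6.8139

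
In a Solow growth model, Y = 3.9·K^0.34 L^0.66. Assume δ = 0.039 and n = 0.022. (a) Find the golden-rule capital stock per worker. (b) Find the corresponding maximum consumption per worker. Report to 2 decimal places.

(a) k_gold ≈ 106.19; (b) c_gold ≈ 12.57

n + δ = 0.022 + 0.039 = 0.061.
Maximizing c = f(k) − (n+δ)·k gives f'(k) = n+δ, i.e. 0.34·3.9·k^(0.34−1) = 0.061, so k_gold = (0.34·3.9/0.061)^(1/0.66) ≈ 106.1894.
y_gold = 3.9·106.1894^0.34 ≈ 19.0516; c_gold = y_gold − 0.061·k_gold ≈ 12.5741.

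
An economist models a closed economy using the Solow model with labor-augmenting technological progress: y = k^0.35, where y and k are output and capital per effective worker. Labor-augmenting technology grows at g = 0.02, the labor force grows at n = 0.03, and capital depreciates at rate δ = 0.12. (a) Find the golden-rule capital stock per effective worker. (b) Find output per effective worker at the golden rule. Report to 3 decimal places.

Break-even investment rate: n + g + δ = 0.03 + 0.02 + 0.12 = 0.17.
Golden rule sets MPK = n+g+δ: 0.35·k^(0.35−1) = 0.17, so k_gold = (0.35/0.17)^(1/0.65) ≈ 3.0373.
y_gold = 3.0373^0.35 ≈ 1.4753.

(a) k_gold ≈ 3.037; (b) y_gold ≈ 1.475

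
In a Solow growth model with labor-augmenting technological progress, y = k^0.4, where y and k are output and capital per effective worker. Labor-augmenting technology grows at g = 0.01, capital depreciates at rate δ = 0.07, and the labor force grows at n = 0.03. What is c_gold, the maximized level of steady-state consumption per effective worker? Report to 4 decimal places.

Capital per effective worker breaks even when investment replaces (n + g + δ)·k; here n + g + δ = 0.11.
Golden rule sets MPK = n+g+δ: 0.4·k^(0.4−1) = 0.11, so k_gold = (0.4/0.11)^(1/0.6) ≈ 8.5990.
y_gold = 8.5990^0.4 ≈ 2.3647.
c_gold = y_gold − (n+g+δ)·k_gold = 2.3647 − 0.11·8.5990 ≈ 1.4188.

c_gold ≈ 1.4188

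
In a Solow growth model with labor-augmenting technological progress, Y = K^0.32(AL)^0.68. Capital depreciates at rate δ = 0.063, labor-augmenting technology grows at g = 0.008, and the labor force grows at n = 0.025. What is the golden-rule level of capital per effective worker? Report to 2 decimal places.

k_gold ≈ 5.87

The effective depreciation rate is n + g + δ = 0.025 + 0.008 + 0.063 = 0.096.
Setting f'(k) = n+g+δ gives 0.32·k^(0.32−1) = 0.096, hence k_gold = (0.32/0.096)^(1/0.68) ≈ 5.8741.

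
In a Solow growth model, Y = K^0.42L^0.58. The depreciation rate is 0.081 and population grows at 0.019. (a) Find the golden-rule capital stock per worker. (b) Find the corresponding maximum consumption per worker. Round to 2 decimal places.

n + δ = 0.019 + 0.081 = 0.1.
At the golden rule the marginal product of capital equals n+δ: 0.42·k^(0.42−1) = 0.1. Solving, k_gold = (0.42/0.1)^(1/0.58) ≈ 11.8732.
y_gold = 11.8732^0.42 ≈ 2.8270; c_gold = y_gold − 0.1·k_gold ≈ 1.6396.

(a) k_gold ≈ 11.87; (b) c_gold ≈ 1.64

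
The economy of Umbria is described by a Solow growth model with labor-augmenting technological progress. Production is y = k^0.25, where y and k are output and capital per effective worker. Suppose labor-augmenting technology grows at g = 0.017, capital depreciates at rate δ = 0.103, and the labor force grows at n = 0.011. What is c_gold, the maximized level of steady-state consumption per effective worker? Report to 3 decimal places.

c_gold ≈ 0.930

Break-even investment rate: n + g + δ = 0.011 + 0.017 + 0.103 = 0.131.
Golden rule sets MPK = n+g+δ: 0.25·k^(0.25−1) = 0.131, so k_gold = (0.25/0.131)^(1/0.75) ≈ 2.3671.
y_gold = 2.3671^0.25 ≈ 1.2404.
c_gold = y_gold − (n+g+δ)·k_gold = 1.2404 − 0.131·2.3671 ≈ 0.9303.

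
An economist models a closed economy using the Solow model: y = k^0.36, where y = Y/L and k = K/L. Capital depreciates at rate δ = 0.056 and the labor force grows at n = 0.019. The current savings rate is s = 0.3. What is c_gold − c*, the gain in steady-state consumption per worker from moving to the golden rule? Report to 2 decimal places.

Capital per worker breaks even when investment replaces (n + δ)·k; here n + δ = 0.075.
Current steady state (s = 0.3): k* = (0.3/0.075)^(1/0.64) ≈ 8.7241, y* = 8.7241^0.36 ≈ 2.1810, c* = (1−0.3)·2.1810 ≈ 1.5267.
Maximizing c = f(k) − (n+δ)·k gives f'(k) = n+δ, i.e. 0.36·k^(0.36−1) = 0.075, so k_gold = (0.36/0.075)^(1/0.64) ≈ 11.5995.
y_gold = 11.5995^0.36 ≈ 2.4166, c_gold = y_gold − 0.075·k_gold ≈ 1.5466.
Gain: Δc = 1.5466 − 1.5267 ≈ 0.0199.

Δc ≈ 0.02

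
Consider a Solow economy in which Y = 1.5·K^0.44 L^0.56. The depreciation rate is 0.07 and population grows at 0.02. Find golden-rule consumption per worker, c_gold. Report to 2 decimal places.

n + δ = 0.02 + 0.07 = 0.09.
Setting f'(k) = n+δ gives 0.44·1.5·k^(0.44−1) = 0.09, hence k_gold = (0.44·1.5/0.09)^(1/0.56) ≈ 35.0898.
y_gold = 1.5·35.0898^0.44 ≈ 7.1775.
c_gold = y_gold − (n+δ)·k_gold = 7.1775 − 0.09·35.0898 ≈ 4.0194.

c_gold ≈ 4.02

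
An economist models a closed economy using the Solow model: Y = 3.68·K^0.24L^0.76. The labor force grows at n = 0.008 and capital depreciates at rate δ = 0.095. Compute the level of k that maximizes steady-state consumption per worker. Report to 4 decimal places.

Capital per worker breaks even when investment replaces (n + δ)·k; here n + δ = 0.103.
At the golden rule the marginal product of capital equals n+δ: 0.24·3.68·k^(0.24−1) = 0.103. Solving, k_gold = (0.24·3.68/0.103)^(1/0.76) ≈ 16.9014.

k_gold ≈ 16.9014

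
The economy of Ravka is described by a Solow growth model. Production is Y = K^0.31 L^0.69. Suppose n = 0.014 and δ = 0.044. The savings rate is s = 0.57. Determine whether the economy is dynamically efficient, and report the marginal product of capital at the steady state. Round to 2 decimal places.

Capital per worker breaks even when investment replaces (n + δ)·k; here n + δ = 0.058.
Steady-state k*: s·k^0.31 = 0.058·k gives k* = (0.57/0.058)^(1/0.69) ≈ 27.4365.
MPK = 0.31·27.4365^(-0.69) ≈ 0.0315.
MPK < n+δ = 0.058, so the economy is dynamically inefficient (over-saving).

dynamically inefficient; MPK ≈ 0.03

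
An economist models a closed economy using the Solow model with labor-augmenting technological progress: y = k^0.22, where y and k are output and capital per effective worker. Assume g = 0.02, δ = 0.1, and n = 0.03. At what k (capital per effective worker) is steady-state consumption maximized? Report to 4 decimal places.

k_gold ≈ 1.6340

The effective depreciation rate is n + g + δ = 0.03 + 0.02 + 0.1 = 0.15.
Golden rule sets MPK = n+g+δ: 0.22·k^(0.22−1) = 0.15, so k_gold = (0.22/0.15)^(1/0.78) ≈ 1.6340.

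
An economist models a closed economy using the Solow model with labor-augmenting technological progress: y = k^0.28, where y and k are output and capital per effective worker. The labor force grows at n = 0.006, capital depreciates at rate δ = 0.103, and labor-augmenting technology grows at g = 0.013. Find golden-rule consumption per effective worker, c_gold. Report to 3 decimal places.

c_gold ≈ 0.995

Break-even investment rate: n + g + δ = 0.006 + 0.013 + 0.103 = 0.122.
Maximizing c = f(k) − (n+g+δ)·k gives f'(k) = n+g+δ, i.e. 0.28·k^(0.28−1) = 0.122, so k_gold = (0.28/0.122)^(1/0.72) ≈ 3.1704.
y_gold = 3.1704^0.28 ≈ 1.3814.
c_gold = y_gold − (n+g+δ)·k_gold = 1.3814 − 0.122·3.1704 ≈ 0.9946.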